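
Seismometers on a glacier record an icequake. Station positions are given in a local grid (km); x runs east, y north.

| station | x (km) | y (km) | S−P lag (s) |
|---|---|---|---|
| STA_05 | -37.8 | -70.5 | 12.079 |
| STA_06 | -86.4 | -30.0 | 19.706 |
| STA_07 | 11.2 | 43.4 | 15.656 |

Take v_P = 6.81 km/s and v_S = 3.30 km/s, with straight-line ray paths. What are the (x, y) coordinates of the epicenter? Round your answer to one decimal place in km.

Distance from S−P lag: d = Δt · v_P v_S / (v_P − v_S) = Δt · (6.81·3.30)/(6.81−3.30) ≈ 6.4026·Δt.
So d_STA_05 = 77.34, d_STA_06 = 126.17, d_STA_07 = 100.24 km.
Circle about each station: (x + 37.8)² + (y + 70.5)² = 77.34²; (x + 86.4)² + (y + 30.0)² = 126.17²; (x − 11.2)² + (y − 43.4)² = 100.24².
Subtracting pairs of circle equations eliminates x²+y² and gives linear equations (the radical axes):
-97.2 x + 81.0 y = -7971.52
98.0 x + 227.8 y = -8456.67
Solving the 2×2 system: x ≈ 37.6, y ≈ -53.3 km.
Check against STA_05 (with the unrounded x, y): √((x + 37.8)²+(y + 70.5)²) = 77.33 ≈ 77.34 km. ✓

(37.6, -53.3)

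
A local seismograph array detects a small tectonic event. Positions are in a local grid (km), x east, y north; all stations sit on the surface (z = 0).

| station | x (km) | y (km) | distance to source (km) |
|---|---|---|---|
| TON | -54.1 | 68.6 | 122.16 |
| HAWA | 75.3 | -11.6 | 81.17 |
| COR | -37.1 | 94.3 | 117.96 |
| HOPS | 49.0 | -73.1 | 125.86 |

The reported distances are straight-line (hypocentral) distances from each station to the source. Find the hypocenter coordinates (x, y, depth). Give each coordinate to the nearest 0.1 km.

x ≈ 49.0 km, y ≈ 38.5 km, depth ≈ 58.2 km

Each station gives a sphere (x−x_i)² + (y−y_i)² + z² = d_i² (stations at z=0).
Subtracting the TON sphere from HAWA and COR: z² cancels, leaving linear equations in x and y:
258.8 x − 160.4 y = 6506.38
34.0 x + 51.4 y = 3644.63
Solving: x ≈ 48.999, y ≈ 38.495 km (keep extra digits for the depth step; rounded: 49.0, 38.5).
Then from the TON sphere: z² = 122.16² − (x + 54.1)² − (y − 68.6)² with x = 48.999, y = 38.495, so z ≈ 58.201 ≈ 58.2 km.
Check against HOPS (with the unrounded solution): distance 125.86 ≈ 125.86 km. ✓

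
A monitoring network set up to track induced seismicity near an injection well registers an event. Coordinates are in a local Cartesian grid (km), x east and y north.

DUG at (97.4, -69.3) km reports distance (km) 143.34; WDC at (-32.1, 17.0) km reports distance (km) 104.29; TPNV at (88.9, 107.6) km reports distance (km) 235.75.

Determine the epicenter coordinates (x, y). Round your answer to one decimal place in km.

Circle about each station: (x − 97.4)² + (y + 69.3)² = 143.34²; (x + 32.1)² + (y − 17.0)² = 104.29²; (x − 88.9)² + (y − 107.6)² = 235.75².
Subtracting pairs of circle equations eliminates x²+y² and gives linear equations (the radical axes):
-259.0 x + 172.6 y = -3299.89
-17.0 x + 353.8 y = -29839.99
Solving the 2×2 system: x ≈ -44.9, y ≈ -86.5 km.

x ≈ -44.9 km, y ≈ -86.5 km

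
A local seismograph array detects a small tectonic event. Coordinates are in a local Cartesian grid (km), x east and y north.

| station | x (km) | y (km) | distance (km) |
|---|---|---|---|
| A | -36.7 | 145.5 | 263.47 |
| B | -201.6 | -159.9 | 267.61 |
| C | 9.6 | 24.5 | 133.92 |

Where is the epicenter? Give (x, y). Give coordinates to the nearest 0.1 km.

Circle about each station: (x + 36.7)² + (y − 145.5)² = 263.47²; (x + 201.6)² + (y + 159.9)² = 267.61²; (x − 9.6)² + (y − 24.5)² = 133.92².
Subtracting pairs of circle equations eliminates x²+y² and gives linear equations (the radical axes):
-329.8 x − 610.8 y = 41494.76
92.6 x − 242.0 y = 29657.14
Solving the 2×2 system: x ≈ 59.2, y ≈ -99.9 km.
Check against A (with the unrounded x, y): √((x + 36.7)²+(y − 145.5)²) = 263.47 ≈ 263.47 km. ✓

x ≈ 59.2 km, y ≈ -99.9 km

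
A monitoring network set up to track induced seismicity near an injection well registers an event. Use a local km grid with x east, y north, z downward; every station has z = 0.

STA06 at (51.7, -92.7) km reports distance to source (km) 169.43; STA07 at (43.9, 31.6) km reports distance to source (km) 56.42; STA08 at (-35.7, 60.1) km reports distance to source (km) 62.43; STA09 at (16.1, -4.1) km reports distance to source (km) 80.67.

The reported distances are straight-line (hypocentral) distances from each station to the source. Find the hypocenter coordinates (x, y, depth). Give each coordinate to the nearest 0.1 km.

Each station gives a sphere (x−x_i)² + (y−y_i)² + z² = d_i² (stations at z=0).
Subtracting the STA06 sphere from STA07 and STA08: z² cancels, leaving linear equations in x and y:
-15.6 x + 248.6 y = 17182.90
-174.8 x + 305.6 y = 18429.34
Solving: x ≈ 17.307, y ≈ 70.205 km (keep extra digits for the depth step; rounded: 17.3, 70.2).
Then from the STA06 sphere: z² = 169.43² − (x − 51.7)² − (y + 92.7)² with x = 17.307, y = 70.205, so z ≈ 31.394 ≈ 31.4 km.

x ≈ 17.3 km, y ≈ 70.2 km, depth ≈ 31.4 km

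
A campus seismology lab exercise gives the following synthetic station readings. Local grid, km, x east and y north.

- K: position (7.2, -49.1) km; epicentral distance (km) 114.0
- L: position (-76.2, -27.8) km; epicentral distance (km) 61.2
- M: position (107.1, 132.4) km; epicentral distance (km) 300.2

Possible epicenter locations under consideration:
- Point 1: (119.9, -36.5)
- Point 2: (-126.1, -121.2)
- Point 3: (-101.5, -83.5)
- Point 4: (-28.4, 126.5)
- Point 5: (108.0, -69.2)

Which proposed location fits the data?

Point 3

For each candidate, compare |candidate − station| to the reported distance:
Point 1: residuals K 0.6, L 135.1, M 130.8 → max 135.1 km
Point 2: residuals K 37.5, L 44.7, M 44.3 → max 44.7 km
Point 3: residuals K 0.0, L 0.0, M 0.0 → max 0.0 km
Point 4: residuals K 65.2, L 100.3, M 164.6 → max 164.6 km
Point 5: residuals K 11.2, L 127.6, M 98.6 → max 127.6 km
Only Point 3 has all residuals ≈ 0.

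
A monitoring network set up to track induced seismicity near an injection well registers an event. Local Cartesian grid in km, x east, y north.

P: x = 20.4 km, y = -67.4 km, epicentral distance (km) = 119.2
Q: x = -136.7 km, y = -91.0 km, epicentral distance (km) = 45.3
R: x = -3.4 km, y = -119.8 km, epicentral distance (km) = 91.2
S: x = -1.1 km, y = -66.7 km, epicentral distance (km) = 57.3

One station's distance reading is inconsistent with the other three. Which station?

Solve using three stations at a time. Using P, Q, R (subtract circle equations pairwise → linear system) gives (x, y) ≈ (-93.2, -103.6).
Distances from that point to each station vs reported:
  P: calculated 119.2 vs reported 119.2 → residual 0.0 km
  Q: calculated 45.3 vs reported 45.3 → residual 0.0 km
  R: calculated 91.2 vs reported 91.2 → residual 0.0 km
  S: calculated 99.2 vs reported 57.3 → residual 41.9 km
P, Q, R are mutually consistent (residuals ≈ 0); S is off by 41.9 km.

S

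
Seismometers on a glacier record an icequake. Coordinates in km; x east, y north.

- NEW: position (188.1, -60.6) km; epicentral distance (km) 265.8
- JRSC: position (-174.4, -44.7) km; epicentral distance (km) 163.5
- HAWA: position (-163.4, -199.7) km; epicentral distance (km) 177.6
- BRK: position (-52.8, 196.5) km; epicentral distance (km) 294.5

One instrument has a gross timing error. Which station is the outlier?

NEW

Solve using three stations at a time. Using JRSC, HAWA, BRK (subtract circle equations pairwise → linear system) gives (x, y) ≈ (-19.2, -96.1).
Distances from that point to each station vs reported:
  NEW: calculated 210.3 vs reported 265.8 → residual 55.5 km
  JRSC: calculated 163.5 vs reported 163.5 → residual 0.0 km
  HAWA: calculated 177.6 vs reported 177.6 → residual 0.0 km
  BRK: calculated 294.5 vs reported 294.5 → residual 0.0 km
JRSC, HAWA, BRK are mutually consistent (residuals ≈ 0); NEW is off by 55.5 km.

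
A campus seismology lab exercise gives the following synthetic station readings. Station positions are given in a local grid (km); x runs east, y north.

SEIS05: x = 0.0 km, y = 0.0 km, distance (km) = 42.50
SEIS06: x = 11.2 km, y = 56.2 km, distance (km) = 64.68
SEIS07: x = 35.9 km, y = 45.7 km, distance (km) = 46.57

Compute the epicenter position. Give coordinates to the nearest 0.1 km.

Circle about each station: x² + y² = 42.50²; (x − 11.2)² + (y − 56.2)² = 64.68²; (x − 35.9)² + (y − 45.7)² = 46.57².
Subtracting pairs of circle equations eliminates x²+y² and gives linear equations (the radical axes):
22.4 x + 112.4 y = 906.63
71.8 x + 91.4 y = 3014.79
Solving the 2×2 system: x ≈ 42.5, y ≈ -0.4 km.

x ≈ 42.5 km, y ≈ -0.4 km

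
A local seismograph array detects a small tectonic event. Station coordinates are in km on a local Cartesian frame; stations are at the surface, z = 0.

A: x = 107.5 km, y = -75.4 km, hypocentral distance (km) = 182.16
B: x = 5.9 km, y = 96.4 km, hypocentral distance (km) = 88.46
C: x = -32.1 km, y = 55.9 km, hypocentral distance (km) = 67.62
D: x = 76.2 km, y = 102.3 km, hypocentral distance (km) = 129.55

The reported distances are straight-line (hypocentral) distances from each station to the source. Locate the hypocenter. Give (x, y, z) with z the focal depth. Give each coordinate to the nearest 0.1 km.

(-17.7, 40.3, 64.2)

Each station gives a sphere (x−x_i)² + (y−y_i)² + z² = d_i² (stations at z=0).
Subtracting the A sphere from B and C: z² cancels, leaving linear equations in x and y:
-203.2 x + 343.6 y = 17443.45
-279.2 x + 262.6 y = 15523.61
Solving: x ≈ -17.693, y ≈ 40.303 km (keep extra digits for the depth step; rounded: -17.7, 40.3).
Then from the A sphere: z² = 182.16² − (x − 107.5)² − (y + 75.4)² with x = -17.693, y = 40.303, so z ≈ 64.201 ≈ 64.2 km.
Check against D (with the unrounded solution): distance 129.54 ≈ 129.55 km. ✓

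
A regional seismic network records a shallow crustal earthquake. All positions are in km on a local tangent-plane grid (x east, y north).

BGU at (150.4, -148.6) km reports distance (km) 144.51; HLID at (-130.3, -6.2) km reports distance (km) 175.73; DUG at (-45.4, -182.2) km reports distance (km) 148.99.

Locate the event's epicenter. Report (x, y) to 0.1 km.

Circle about each station: (x − 150.4)² + (y + 148.6)² = 144.51²; (x + 130.3)² + (y + 6.2)² = 175.73²; (x + 45.4)² + (y + 182.2)² = 148.99².
Subtracting pairs of circle equations eliminates x²+y² and gives linear equations (the radical axes):
-561.4 x + 284.8 y = -37683.48
-391.6 x − 67.2 y = -10759.00
Solving the 2×2 system: x ≈ 37.5, y ≈ -58.4 km.

x ≈ 37.5 km, y ≈ -58.4 km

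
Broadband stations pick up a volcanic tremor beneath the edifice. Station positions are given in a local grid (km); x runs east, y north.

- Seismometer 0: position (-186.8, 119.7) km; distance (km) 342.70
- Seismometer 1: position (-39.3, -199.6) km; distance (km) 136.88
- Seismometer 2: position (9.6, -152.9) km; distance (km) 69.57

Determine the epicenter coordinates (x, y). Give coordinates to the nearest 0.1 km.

Circle about each station: (x + 186.8)² + (y − 119.7)² = 342.70²; (x + 39.3)² + (y + 199.6)² = 136.88²; (x − 9.6)² + (y + 152.9)² = 69.57².
Subtracting the Seismometer 0 equation from the Seismometer 1 and Seismometer 2 equations removes the quadratic terms:
295.0 x − 638.6 y = 90869.48
392.8 x − 545.2 y = 86851.55
Solving the 2×2 system: x ≈ 65.8, y ≈ -111.9 km.

x ≈ 65.8 km, y ≈ -111.9 km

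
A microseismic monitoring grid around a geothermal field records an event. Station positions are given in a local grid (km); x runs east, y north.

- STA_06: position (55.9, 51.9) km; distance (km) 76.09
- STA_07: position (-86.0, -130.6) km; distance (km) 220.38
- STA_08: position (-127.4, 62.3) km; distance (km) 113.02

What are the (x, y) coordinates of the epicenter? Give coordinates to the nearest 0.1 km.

Circle about each station: (x − 55.9)² + (y − 51.9)² = 76.09²; (x + 86.0)² + (y + 130.6)² = 220.38²; (x + 127.4)² + (y − 62.3)² = 113.02².
Subtracting pairs of circle equations eliminates x²+y² and gives linear equations (the radical axes):
-283.8 x − 365.0 y = -24143.72
-366.6 x + 20.8 y = 7309.80
Solving the 2×2 system: x ≈ -15.5, y ≈ 78.2 km.

(-15.5, 78.2)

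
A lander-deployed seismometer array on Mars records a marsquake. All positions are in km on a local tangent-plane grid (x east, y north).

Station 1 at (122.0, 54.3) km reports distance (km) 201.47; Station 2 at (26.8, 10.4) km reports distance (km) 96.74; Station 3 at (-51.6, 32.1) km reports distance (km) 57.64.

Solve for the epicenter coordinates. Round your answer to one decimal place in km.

Circle about each station: (x − 122.0)² + (y − 54.3)² = 201.47²; (x − 26.8)² + (y − 10.4)² = 96.74²; (x + 51.6)² + (y − 32.1)² = 57.64².
Subtracting the Station 1 equation from the Station 2 and Station 3 equations removes the quadratic terms:
-190.4 x − 87.8 y = 14225.44
-347.2 x − 44.4 y = 23128.27
Solving the 2×2 system: x ≈ -63.5, y ≈ -24.3 km.

x ≈ -63.5 km, y ≈ -24.3 km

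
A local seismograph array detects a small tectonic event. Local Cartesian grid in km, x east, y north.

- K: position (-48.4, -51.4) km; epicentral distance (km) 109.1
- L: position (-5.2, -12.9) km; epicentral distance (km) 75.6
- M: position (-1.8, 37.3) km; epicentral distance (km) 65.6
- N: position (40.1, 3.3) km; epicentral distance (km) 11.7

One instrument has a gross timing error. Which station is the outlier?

Solve using three stations at a time. Using K, M, N (subtract circle equations pairwise → linear system) gives (x, y) ≈ (49.6, -3.5).
Distances from that point to each station vs reported:
  K: calculated 109.1 vs reported 109.1 → residual 0.0 km
  L: calculated 55.6 vs reported 75.6 → residual 20.0 km
  M: calculated 65.6 vs reported 65.6 → residual 0.0 km
  N: calculated 11.7 vs reported 11.7 → residual 0.0 km
K, M, N are mutually consistent (residuals ≈ 0); L is off by 20.0 km.

L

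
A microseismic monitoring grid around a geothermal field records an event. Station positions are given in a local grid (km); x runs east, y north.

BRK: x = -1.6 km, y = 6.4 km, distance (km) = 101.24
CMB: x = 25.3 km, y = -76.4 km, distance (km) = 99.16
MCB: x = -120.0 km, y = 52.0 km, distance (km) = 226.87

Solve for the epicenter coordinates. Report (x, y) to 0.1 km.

Circle about each station: (x + 1.6)² + (y − 6.4)² = 101.24²; (x − 25.3)² + (y + 76.4)² = 99.16²; (x + 120.0)² + (y − 52.0)² = 226.87².
Subtracting the BRK equation from the CMB and MCB equations removes the quadratic terms:
53.8 x − 165.6 y = 6850.36
-236.8 x + 91.2 y = -24159.98
Solving the 2×2 system: x ≈ 98.4, y ≈ -9.4 km.

98.4 km east, -9.4 km north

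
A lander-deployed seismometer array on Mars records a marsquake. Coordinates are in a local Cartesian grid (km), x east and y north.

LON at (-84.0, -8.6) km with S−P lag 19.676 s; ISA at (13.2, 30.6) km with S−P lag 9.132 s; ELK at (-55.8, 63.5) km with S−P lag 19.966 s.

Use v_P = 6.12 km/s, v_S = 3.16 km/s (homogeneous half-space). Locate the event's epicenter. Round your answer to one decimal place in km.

Distance from S−P lag: d = Δt · v_P v_S / (v_P − v_S) = Δt · (6.12·3.16)/(6.12−3.16) ≈ 6.5335·Δt.
So d_LON = 128.55, d_ISA = 59.66, d_ELK = 130.45 km.
Circle about each station: (x + 84.0)² + (y + 8.6)² = 128.55²; (x − 13.2)² + (y − 30.6)² = 59.66²; (x + 55.8)² + (y − 63.5)² = 130.45².
Subtracting the LON equation from the ISA and ELK equations removes the quadratic terms:
194.4 x + 78.4 y = 6946.43
56.4 x + 144.2 y = -476.17
Solving the 2×2 system: x ≈ 44.0, y ≈ -20.5 km.

44.0 km east, -20.5 km north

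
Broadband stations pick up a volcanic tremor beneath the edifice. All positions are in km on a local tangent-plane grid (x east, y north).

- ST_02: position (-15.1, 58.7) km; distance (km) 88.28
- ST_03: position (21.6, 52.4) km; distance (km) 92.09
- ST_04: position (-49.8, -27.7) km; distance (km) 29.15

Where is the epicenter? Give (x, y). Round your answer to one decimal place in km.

Circle about each station: (x + 15.1)² + (y − 58.7)² = 88.28²; (x − 21.6)² + (y − 52.4)² = 92.09²; (x + 49.8)² + (y + 27.7)² = 29.15².
Subtracting pairs of circle equations eliminates x²+y² and gives linear equations (the radical axes):
73.4 x − 12.6 y = -1148.59
-69.4 x − 172.8 y = 6517.27
Solving the 2×2 system: x ≈ -20.7, y ≈ -29.4 km.

(-20.7, -29.4)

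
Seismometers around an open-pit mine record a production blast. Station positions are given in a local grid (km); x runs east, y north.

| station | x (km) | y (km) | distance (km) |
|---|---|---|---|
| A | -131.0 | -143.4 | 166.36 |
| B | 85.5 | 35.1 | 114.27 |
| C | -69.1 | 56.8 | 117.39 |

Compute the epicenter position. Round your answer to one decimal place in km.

Circle about each station: (x + 131.0)² + (y + 143.4)² = 166.36²; (x − 85.5)² + (y − 35.1)² = 114.27²; (x + 69.1)² + (y − 56.8)² = 117.39².
Subtracting pairs of circle equations eliminates x²+y² and gives linear equations (the radical axes):
433.0 x + 357.0 y = -14564.28
123.8 x + 400.4 y = -15828.27
Solving the 2×2 system: x ≈ -1.4, y ≈ -39.1 km.
Check against A (with the unrounded x, y): √((x + 131.0)²+(y + 143.4)²) = 166.36 ≈ 166.36 km. ✓

x ≈ -1.4 km, y ≈ -39.1 km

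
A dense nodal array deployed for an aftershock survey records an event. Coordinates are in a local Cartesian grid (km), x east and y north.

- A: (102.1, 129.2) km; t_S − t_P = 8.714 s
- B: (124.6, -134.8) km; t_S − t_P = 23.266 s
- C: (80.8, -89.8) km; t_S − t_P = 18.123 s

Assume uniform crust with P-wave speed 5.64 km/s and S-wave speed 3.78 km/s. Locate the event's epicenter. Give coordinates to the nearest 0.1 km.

5.5 km east, 103.8 km north

Distance from S−P lag: d = Δt · v_P v_S / (v_P − v_S) = Δt · (5.64·3.78)/(5.64−3.78) ≈ 11.4619·Δt.
So d_A = 99.88, d_B = 266.67, d_C = 207.72 km.
Circle about each station: (x − 102.1)² + (y − 129.2)² = 99.88²; (x − 124.6)² + (y + 134.8)² = 266.67²; (x − 80.8)² + (y + 89.8)² = 207.72².
Subtracting the A equation from the B and C equations removes the quadratic terms:
45.0 x − 528.0 y = -54557.72
-42.6 x − 438.0 y = -45695.95
Solving the 2×2 system: x ≈ 5.5, y ≈ 103.8 km.
Check against A (with the unrounded x, y): √((x − 102.1)²+(y − 129.2)²) = 99.91 ≈ 99.88 km. ✓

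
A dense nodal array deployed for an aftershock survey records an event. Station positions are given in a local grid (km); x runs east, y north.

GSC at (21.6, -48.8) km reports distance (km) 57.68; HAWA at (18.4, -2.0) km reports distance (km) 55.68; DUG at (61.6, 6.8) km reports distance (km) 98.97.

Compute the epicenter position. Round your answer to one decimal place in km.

(-31.6, -26.5)

Circle about each station: (x − 21.6)² + (y + 48.8)² = 57.68²; (x − 18.4)² + (y + 2.0)² = 55.68²; (x − 61.6)² + (y − 6.8)² = 98.97².
Subtracting the GSC equation from the HAWA and DUG equations removes the quadratic terms:
-6.4 x + 93.6 y = -2278.72
80.0 x + 111.2 y = -5475.28
Solving the 2×2 system: x ≈ -31.6, y ≈ -26.5 km.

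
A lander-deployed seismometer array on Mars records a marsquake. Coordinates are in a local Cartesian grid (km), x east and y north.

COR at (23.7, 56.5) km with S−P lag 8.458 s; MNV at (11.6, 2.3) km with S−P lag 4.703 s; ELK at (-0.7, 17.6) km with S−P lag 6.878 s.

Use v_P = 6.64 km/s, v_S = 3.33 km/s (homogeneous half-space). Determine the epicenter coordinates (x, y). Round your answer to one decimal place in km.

(43.0, 3.4)

Distance from S−P lag: d = Δt · v_P v_S / (v_P − v_S) = Δt · (6.64·3.33)/(6.64−3.33) ≈ 6.6801·Δt.
So d_COR = 56.50, d_MNV = 31.42, d_ELK = 45.95 km.
Circle about each station: (x − 23.7)² + (y − 56.5)² = 56.50²; (x − 11.6)² + (y − 2.3)² = 31.42²; (x + 0.7)² + (y − 17.6)² = 45.95².
Subtracting pairs of circle equations eliminates x²+y² and gives linear equations (the radical axes):
-24.2 x − 108.4 y = -1409.06
-48.8 x − 77.8 y = -2362.84
Solving the 2×2 system: x ≈ 43.0, y ≈ 3.4 km.
Check against COR (with the unrounded x, y): √((x − 23.7)²+(y − 56.5)²) = 56.50 ≈ 56.50 km. ✓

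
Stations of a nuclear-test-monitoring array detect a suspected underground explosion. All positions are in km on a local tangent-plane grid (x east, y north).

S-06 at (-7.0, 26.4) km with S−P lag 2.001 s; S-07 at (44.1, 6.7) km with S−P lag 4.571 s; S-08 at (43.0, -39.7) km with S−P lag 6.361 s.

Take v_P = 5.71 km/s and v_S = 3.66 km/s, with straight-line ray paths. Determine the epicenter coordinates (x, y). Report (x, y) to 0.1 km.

-2.5 km east, 6.5 km north

Distance from S−P lag: d = Δt · v_P v_S / (v_P − v_S) = Δt · (5.71·3.66)/(5.71−3.66) ≈ 10.1944·Δt.
So d_S-06 = 20.40, d_S-07 = 46.60, d_S-08 = 64.85 km.
Circle about each station: (x + 7.0)² + (y − 26.4)² = 20.40²; (x − 44.1)² + (y − 6.7)² = 46.60²; (x − 43.0)² + (y + 39.7)² = 64.85².
Subtracting pairs of circle equations eliminates x²+y² and gives linear equations (the radical axes):
102.2 x − 39.4 y = -511.66
100.0 x − 132.2 y = -1110.23
Solving the 2×2 system: x ≈ -2.5, y ≈ 6.5 km.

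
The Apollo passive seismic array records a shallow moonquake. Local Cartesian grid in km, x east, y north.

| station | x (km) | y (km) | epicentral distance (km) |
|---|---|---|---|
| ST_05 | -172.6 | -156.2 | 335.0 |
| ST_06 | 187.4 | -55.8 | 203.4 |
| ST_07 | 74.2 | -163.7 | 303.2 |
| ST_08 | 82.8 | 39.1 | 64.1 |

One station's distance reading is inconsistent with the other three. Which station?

Solve using three stations at a time. Using ST_05, ST_06, ST_08 (subtract circle equations pairwise → linear system) gives (x, y) ≈ (50.0, 94.2).
Distances from that point to each station vs reported:
  ST_05: calculated 335.0 vs reported 335.0 → residual 0.0 km
  ST_06: calculated 203.4 vs reported 203.4 → residual 0.0 km
  ST_07: calculated 259.0 vs reported 303.2 → residual 44.2 km
  ST_08: calculated 64.1 vs reported 64.1 → residual 0.0 km
ST_05, ST_06, ST_08 are mutually consistent (residuals ≈ 0); ST_07 is off by 44.2 km.

ST_07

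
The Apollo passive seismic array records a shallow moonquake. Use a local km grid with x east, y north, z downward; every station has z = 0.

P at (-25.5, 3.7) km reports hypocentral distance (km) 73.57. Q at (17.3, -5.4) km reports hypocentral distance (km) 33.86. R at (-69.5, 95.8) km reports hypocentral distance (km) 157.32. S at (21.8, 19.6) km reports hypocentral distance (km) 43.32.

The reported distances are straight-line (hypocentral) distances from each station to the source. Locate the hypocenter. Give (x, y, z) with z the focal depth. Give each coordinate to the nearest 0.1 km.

Each station gives a sphere (x−x_i)² + (y−y_i)² + z² = d_i² (stations at z=0).
Subtracting the P sphere from Q and R: z² cancels, leaving linear equations in x and y:
85.6 x − 18.2 y = 3930.56
-88.0 x + 184.2 y = -5993.09
Solving: x ≈ 43.409, y ≈ -11.797 km (keep extra digits for the depth step; rounded: 43.4, -11.8).
Then from the P sphere: z² = 73.57² − (x + 25.5)² − (y − 3.7)² with x = 43.409, y = -11.797, so z ≈ 20.590 ≈ 20.6 km.

x ≈ 43.4 km, y ≈ -11.8 km, depth ≈ 20.6 km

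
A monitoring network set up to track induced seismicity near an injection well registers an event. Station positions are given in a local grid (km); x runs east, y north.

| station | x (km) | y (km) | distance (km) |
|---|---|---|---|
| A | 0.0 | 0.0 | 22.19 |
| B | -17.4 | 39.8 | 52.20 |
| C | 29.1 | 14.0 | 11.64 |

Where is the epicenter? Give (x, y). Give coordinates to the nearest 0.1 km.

Circle about each station: x² + y² = 22.19²; (x + 17.4)² + (y − 39.8)² = 52.20²; (x − 29.1)² + (y − 14.0)² = 11.64².
Subtracting the A equation from the B and C equations removes the quadratic terms:
-34.8 x + 79.6 y = -345.64
58.2 x + 28.0 y = 1399.72
Solving the 2×2 system: x ≈ 21.6, y ≈ 5.1 km.
Check against A (with the unrounded x, y): √(x²+y²) = 22.19 ≈ 22.19 km. ✓

x ≈ 21.6 km, y ≈ 5.1 km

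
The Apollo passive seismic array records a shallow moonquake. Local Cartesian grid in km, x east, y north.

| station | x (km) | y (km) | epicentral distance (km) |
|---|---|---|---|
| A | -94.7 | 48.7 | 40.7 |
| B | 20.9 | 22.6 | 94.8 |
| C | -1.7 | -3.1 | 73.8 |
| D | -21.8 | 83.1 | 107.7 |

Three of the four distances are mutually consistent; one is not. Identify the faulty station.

D

Solve using three stations at a time. Using A, B, C (subtract circle equations pairwise → linear system) gives (x, y) ≈ (-73.5, 13.9).
Distances from that point to each station vs reported:
  A: calculated 40.7 vs reported 40.7 → residual 0.0 km
  B: calculated 94.8 vs reported 94.8 → residual 0.0 km
  C: calculated 73.8 vs reported 73.8 → residual 0.0 km
  D: calculated 86.3 vs reported 107.7 → residual 21.4 km
A, B, C are mutually consistent (residuals ≈ 0); D is off by 21.4 km.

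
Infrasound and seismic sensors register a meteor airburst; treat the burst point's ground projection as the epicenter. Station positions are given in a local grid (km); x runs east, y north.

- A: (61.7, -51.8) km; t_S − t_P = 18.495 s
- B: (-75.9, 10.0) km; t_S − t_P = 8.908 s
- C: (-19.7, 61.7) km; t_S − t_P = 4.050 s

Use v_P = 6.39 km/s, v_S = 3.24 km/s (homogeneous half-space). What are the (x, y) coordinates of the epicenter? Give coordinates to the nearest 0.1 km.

Distance from S−P lag: d = Δt · v_P v_S / (v_P − v_S) = Δt · (6.39·3.24)/(6.39−3.24) ≈ 6.5726·Δt.
So d_A = 121.56, d_B = 58.55, d_C = 26.62 km.
Circle about each station: (x − 61.7)² + (y + 51.8)² = 121.56²; (x + 75.9)² + (y − 10.0)² = 58.55²; (x + 19.7)² + (y − 61.7)² = 26.62².
Subtracting the A equation from the B and C equations removes the quadratic terms:
-275.2 x + 123.6 y = 10719.41
-162.8 x + 227.0 y = 11773.06
Solving the 2×2 system: x ≈ -23.1, y ≈ 35.3 km.

-23.1 km east, 35.3 km north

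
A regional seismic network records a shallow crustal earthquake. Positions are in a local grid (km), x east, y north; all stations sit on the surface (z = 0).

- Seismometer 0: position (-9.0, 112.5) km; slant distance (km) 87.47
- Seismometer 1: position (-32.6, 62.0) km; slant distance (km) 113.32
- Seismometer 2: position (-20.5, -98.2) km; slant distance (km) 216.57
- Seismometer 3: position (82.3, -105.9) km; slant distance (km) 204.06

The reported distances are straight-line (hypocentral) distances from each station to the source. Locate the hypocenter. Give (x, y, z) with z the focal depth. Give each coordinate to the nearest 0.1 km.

Each station gives a sphere (x−x_i)² + (y−y_i)² + z² = d_i² (stations at z=0).
Subtracting the Seismometer 0 sphere from Seismometer 1 and Seismometer 2: z² cancels, leaving linear equations in x and y:
-47.2 x − 101.0 y = -13020.91
-23.0 x − 421.4 y = -41925.32
Solving: x ≈ 71.301, y ≈ 95.599 km (keep extra digits for the depth step; rounded: 71.3, 95.6).
Then from the Seismometer 0 sphere: z² = 87.47² − (x + 9.0)² − (y − 112.5)² with x = 71.301, y = 95.599, so z ≈ 30.284 ≈ 30.3 km.

(71.3, 95.6, 30.3)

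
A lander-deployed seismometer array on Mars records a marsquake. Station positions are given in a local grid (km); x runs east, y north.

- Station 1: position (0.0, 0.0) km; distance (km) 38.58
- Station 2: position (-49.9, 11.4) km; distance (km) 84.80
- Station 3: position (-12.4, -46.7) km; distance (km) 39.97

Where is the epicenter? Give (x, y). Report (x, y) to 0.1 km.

Circle about each station: x² + y² = 38.58²; (x + 49.9)² + (y − 11.4)² = 84.80²; (x + 12.4)² + (y + 46.7)² = 39.97².
Subtracting pairs of circle equations eliminates x²+y² and gives linear equations (the radical axes):
-99.8 x + 22.8 y = -3082.65
-24.8 x − 93.4 y = 2225.47
Solving the 2×2 system: x ≈ 24.0, y ≈ -30.2 km.

x ≈ 24.0 km, y ≈ -30.2 km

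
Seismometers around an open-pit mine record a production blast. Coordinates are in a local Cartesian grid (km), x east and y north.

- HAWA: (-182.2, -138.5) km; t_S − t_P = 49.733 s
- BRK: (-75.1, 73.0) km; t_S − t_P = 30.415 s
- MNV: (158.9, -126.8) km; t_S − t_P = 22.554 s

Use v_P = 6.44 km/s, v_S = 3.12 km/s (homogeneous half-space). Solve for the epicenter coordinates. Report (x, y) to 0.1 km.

Distance from S−P lag: d = Δt · v_P v_S / (v_P − v_S) = Δt · (6.44·3.12)/(6.44−3.12) ≈ 6.0520·Δt.
So d_HAWA = 300.99, d_BRK = 184.07, d_MNV = 136.50 km.
Circle about each station: (x + 182.2)² + (y + 138.5)² = 300.99²; (x + 75.1)² + (y − 73.0)² = 184.07²; (x − 158.9)² + (y + 126.8)² = 136.50².
Subtracting pairs of circle equations eliminates x²+y² and gives linear equations (the radical axes):
214.2 x + 423.0 y = 15303.14
682.2 x + 23.4 y = 60911.09
Solving the 2×2 system: x ≈ 89.6, y ≈ -9.2 km.
Check against HAWA (with the unrounded x, y): √((x + 182.2)²+(y + 138.5)²) = 300.99 ≈ 300.99 km. ✓

(89.6, -9.2)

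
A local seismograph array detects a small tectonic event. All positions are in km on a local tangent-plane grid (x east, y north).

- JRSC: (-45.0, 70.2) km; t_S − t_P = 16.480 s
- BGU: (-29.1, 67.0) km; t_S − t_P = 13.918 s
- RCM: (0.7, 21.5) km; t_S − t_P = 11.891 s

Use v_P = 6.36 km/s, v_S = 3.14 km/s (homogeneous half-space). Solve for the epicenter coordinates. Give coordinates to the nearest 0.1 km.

Distance from S−P lag: d = Δt · v_P v_S / (v_P − v_S) = Δt · (6.36·3.14)/(6.36−3.14) ≈ 6.2020·Δt.
So d_JRSC = 102.21, d_BGU = 86.32, d_RCM = 73.75 km.
Circle about each station: (x + 45.0)² + (y − 70.2)² = 102.21²; (x + 29.1)² + (y − 67.0)² = 86.32²; (x − 0.7)² + (y − 21.5)² = 73.75².
Subtracting pairs of circle equations eliminates x²+y² and gives linear equations (the radical axes):
31.8 x − 6.4 y = 1378.51
91.4 x − 97.4 y = -1482.48
Solving the 2×2 system: x ≈ 57.2, y ≈ 68.9 km.

57.2 km east, 68.9 km north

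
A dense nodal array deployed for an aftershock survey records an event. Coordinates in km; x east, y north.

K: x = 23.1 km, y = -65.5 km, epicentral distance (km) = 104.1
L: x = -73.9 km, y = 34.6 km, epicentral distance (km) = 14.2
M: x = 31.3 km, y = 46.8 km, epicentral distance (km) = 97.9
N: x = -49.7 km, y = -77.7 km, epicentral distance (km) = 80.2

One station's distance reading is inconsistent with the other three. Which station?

Solve using three stations at a time. Using K, M, N (subtract circle equations pairwise → linear system) gives (x, y) ≈ (-55.9, 2.3).
Distances from that point to each station vs reported:
  K: calculated 104.1 vs reported 104.1 → residual 0.0 km
  L: calculated 37.0 vs reported 14.2 → residual 22.8 km
  M: calculated 97.9 vs reported 97.9 → residual 0.0 km
  N: calculated 80.2 vs reported 80.2 → residual 0.0 km
K, M, N are mutually consistent (residuals ≈ 0); L is off by 22.8 km.

L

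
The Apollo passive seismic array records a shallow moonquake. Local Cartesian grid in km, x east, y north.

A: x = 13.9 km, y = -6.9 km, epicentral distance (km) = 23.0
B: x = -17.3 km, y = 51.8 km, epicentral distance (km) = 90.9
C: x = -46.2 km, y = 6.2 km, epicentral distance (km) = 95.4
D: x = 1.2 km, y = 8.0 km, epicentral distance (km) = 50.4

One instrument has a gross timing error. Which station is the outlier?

A

Solve using three stations at a time. Using B, C, D (subtract circle equations pairwise → linear system) gives (x, y) ≈ (47.4, -12.0).
Distances from that point to each station vs reported:
  A: calculated 33.9 vs reported 23.0 → residual 10.9 km
  B: calculated 90.9 vs reported 90.9 → residual 0.0 km
  C: calculated 95.4 vs reported 95.4 → residual 0.0 km
  D: calculated 50.4 vs reported 50.4 → residual 0.0 km
B, C, D are mutually consistent (residuals ≈ 0); A is off by 10.9 km.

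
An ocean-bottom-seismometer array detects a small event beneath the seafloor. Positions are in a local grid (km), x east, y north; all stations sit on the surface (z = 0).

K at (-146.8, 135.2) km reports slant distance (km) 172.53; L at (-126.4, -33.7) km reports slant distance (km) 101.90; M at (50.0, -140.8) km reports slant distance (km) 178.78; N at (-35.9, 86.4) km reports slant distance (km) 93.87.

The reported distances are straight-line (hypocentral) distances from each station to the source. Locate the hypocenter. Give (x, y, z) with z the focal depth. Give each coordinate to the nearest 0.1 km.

Each station gives a sphere (x−x_i)² + (y−y_i)² + z² = d_i² (stations at z=0).
Subtracting the K sphere from L and M: z² cancels, leaving linear equations in x and y:
40.8 x − 337.8 y = -3333.64
393.6 x − 552.0 y = -19700.33
Solving: x ≈ -43.596, y ≈ 4.603 km (keep extra digits for the depth step; rounded: -43.6, 4.6).
Then from the K sphere: z² = 172.53² − (x + 146.8)² − (y − 135.2)² with x = -43.596, y = 4.603, so z ≈ 45.387 ≈ 45.4 km.

x ≈ -43.6 km, y ≈ 4.6 km, depth ≈ 45.4 km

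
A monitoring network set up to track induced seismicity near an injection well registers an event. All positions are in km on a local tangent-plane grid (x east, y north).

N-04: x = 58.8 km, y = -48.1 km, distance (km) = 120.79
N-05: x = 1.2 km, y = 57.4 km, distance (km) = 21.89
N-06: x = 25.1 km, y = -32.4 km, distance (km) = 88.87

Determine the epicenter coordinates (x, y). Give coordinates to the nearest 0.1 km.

-17.3 km east, 45.7 km north

Circle about each station: (x − 58.8)² + (y + 48.1)² = 120.79²; (x − 1.2)² + (y − 57.4)² = 21.89²; (x − 25.1)² + (y + 32.4)² = 88.87².
Subtracting pairs of circle equations eliminates x²+y² and gives linear equations (the radical axes):
-115.2 x + 211.0 y = 11636.20
-67.4 x + 31.4 y = 2601.07
Solving the 2×2 system: x ≈ -17.3, y ≈ 45.7 km.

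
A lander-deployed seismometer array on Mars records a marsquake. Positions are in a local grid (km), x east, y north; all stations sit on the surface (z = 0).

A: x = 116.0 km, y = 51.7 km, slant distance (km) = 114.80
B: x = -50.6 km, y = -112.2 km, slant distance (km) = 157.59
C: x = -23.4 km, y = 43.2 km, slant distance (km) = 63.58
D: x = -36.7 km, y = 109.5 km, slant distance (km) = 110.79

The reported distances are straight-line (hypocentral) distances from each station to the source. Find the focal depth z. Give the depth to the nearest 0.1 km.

46.6 km

Each station gives a sphere (x−x_i)² + (y−y_i)² + z² = d_i² (stations at z=0).
Subtracting the A sphere from B and C: z² cancels, leaving linear equations in x and y:
-333.2 x − 327.8 y = -12635.26
-278.8 x − 17.0 y = -4578.47
Solving: x ≈ 15.001, y ≈ 23.297 km (keep extra digits for the depth step; rounded: 15.0, 23.3).
Then from the A sphere: z² = 114.80² − (x − 116.0)² − (y − 51.7)² with x = 15.001, y = 23.297, so z ≈ 46.599 ≈ 46.6 km.
Check against D (with the unrounded solution): distance 110.80 ≈ 110.79 km. ✓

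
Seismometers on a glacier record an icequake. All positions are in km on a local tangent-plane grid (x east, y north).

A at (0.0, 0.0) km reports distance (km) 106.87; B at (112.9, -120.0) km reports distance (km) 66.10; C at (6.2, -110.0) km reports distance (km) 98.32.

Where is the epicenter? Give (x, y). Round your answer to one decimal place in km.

Circle about each station: x² + y² = 106.87²; (x − 112.9)² + (y + 120.0)² = 66.10²; (x − 6.2)² + (y + 110.0)² = 98.32².
Subtracting the A equation from the B and C equations removes the quadratic terms:
225.8 x − 240.0 y = 34198.40
12.4 x − 220.0 y = 13892.81
Solving the 2×2 system: x ≈ 89.7, y ≈ -58.1 km.

89.7 km east, -58.1 km north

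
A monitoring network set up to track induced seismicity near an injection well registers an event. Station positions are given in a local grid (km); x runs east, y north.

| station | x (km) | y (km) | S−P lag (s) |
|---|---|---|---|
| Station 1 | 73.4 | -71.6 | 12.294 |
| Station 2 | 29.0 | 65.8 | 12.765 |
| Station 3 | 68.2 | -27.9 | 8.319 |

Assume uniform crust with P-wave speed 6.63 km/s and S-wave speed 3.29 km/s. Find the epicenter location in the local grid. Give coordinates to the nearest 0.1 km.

15.1 km east, -16.4 km north

Distance from S−P lag: d = Δt · v_P v_S / (v_P − v_S) = Δt · (6.63·3.29)/(6.63−3.29) ≈ 6.5307·Δt.
So d_Station 1 = 80.29, d_Station 2 = 83.37, d_Station 3 = 54.33 km.
Circle about each station: (x − 73.4)² + (y + 71.6)² = 80.29²; (x − 29.0)² + (y − 65.8)² = 83.37²; (x − 68.2)² + (y + 27.9)² = 54.33².
Subtracting the Station 1 equation from the Station 2 and Station 3 equations removes the quadratic terms:
-88.8 x + 274.8 y = -5847.55
-10.4 x + 87.4 y = -1589.73
Solving the 2×2 system: x ≈ 15.1, y ≈ -16.4 km.
Check against Station 1 (with the unrounded x, y): √((x − 73.4)²+(y + 71.6)²) = 80.27 ≈ 80.29 km. ✓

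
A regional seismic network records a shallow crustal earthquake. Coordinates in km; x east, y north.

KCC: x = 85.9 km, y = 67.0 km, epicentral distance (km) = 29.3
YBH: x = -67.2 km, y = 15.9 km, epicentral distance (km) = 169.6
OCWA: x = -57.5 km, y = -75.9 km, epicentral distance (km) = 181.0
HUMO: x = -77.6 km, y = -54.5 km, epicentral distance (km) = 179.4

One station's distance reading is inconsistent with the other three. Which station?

YBH

Solve using three stations at a time. Using KCC, OCWA, HUMO (subtract circle equations pairwise → linear system) gives (x, y) ≈ (56.5, 64.8).
Distances from that point to each station vs reported:
  KCC: calculated 29.5 vs reported 29.3 → residual 0.2 km
  YBH: calculated 133.0 vs reported 169.6 → residual 36.6 km
  OCWA: calculated 181.0 vs reported 181.0 → residual 0.0 km
  HUMO: calculated 179.4 vs reported 179.4 → residual 0.0 km
KCC, OCWA, HUMO are mutually consistent (residuals ≈ 0); YBH is off by 36.6 km.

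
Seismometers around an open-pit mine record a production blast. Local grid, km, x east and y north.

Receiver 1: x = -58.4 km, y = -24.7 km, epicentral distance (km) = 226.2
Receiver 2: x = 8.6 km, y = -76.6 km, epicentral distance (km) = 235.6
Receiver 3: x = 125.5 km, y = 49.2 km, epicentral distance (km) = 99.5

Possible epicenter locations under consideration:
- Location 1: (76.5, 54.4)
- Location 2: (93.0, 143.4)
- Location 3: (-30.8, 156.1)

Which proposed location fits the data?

For each candidate, compare |candidate − station| to the reported distance:
Location 1: residuals Receiver 1 69.8, Receiver 2 88.0, Receiver 3 50.2 → max 88.0 km
Location 2: residuals Receiver 1 0.0, Receiver 2 0.0, Receiver 3 0.1 → max 0.1 km
Location 3: residuals Receiver 1 43.3, Receiver 2 0.4, Receiver 3 89.9 → max 89.9 km
Only Location 2 has all residuals ≈ 0.

Location 2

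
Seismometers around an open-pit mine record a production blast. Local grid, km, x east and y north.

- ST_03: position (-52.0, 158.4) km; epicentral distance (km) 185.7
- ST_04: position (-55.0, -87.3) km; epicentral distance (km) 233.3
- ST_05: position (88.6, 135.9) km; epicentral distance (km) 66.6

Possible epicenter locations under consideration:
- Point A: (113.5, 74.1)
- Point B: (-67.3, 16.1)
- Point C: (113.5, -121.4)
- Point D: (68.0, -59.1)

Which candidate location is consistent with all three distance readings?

Point A

For each candidate, compare |candidate − station| to the reported distance:
Point A: residuals ST_03 0.0, ST_04 0.0, ST_05 0.0 → max 0.0 km
Point B: residuals ST_03 42.6, ST_04 129.2, ST_05 130.0 → max 130.0 km
Point C: residuals ST_03 139.4, ST_04 61.4, ST_05 191.9 → max 191.9 km
Point D: residuals ST_03 62.7, ST_04 107.1, ST_05 129.5 → max 129.5 km
Only Point A has all residuals ≈ 0.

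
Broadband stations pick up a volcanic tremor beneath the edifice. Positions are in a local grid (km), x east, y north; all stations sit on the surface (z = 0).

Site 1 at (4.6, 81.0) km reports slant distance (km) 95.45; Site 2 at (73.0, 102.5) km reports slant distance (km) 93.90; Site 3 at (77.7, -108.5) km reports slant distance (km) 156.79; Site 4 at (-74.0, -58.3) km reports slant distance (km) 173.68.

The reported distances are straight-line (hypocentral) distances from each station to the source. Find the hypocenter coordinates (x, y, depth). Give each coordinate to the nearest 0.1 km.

(59.1, 34.0, 62.7)

Each station gives a sphere (x−x_i)² + (y−y_i)² + z² = d_i² (stations at z=0).
Subtracting the Site 1 sphere from Site 2 and Site 3: z² cancels, leaving linear equations in x and y:
136.8 x + 43.0 y = 9546.58
146.2 x − 379.0 y = -4245.02
Solving: x ≈ 59.098, y ≈ 33.998 km (keep extra digits for the depth step; rounded: 59.1, 34.0).
Then from the Site 1 sphere: z² = 95.45² − (x − 4.6)² − (y − 81.0)² with x = 59.098, y = 33.998, so z ≈ 62.702 ≈ 62.7 km.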